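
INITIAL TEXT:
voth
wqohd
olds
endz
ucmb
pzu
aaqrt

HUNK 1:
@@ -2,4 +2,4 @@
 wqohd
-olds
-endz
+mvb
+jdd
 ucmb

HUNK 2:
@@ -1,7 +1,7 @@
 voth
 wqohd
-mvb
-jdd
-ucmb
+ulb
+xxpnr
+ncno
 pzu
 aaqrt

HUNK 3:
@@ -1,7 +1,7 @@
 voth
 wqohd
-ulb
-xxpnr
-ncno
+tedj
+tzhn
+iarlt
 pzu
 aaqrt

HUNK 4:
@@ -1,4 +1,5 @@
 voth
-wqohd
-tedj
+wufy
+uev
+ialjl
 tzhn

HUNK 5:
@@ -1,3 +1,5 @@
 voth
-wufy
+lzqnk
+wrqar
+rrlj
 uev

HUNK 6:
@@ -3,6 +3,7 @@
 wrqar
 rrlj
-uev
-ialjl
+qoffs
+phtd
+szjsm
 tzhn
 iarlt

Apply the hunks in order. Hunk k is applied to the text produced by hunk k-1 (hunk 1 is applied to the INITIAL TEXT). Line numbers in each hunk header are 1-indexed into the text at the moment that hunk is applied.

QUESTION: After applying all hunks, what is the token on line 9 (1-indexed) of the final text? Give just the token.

Answer: iarlt

Derivation:
Hunk 1: at line 2 remove [olds,endz] add [mvb,jdd] -> 7 lines: voth wqohd mvb jdd ucmb pzu aaqrt
Hunk 2: at line 1 remove [mvb,jdd,ucmb] add [ulb,xxpnr,ncno] -> 7 lines: voth wqohd ulb xxpnr ncno pzu aaqrt
Hunk 3: at line 1 remove [ulb,xxpnr,ncno] add [tedj,tzhn,iarlt] -> 7 lines: voth wqohd tedj tzhn iarlt pzu aaqrt
Hunk 4: at line 1 remove [wqohd,tedj] add [wufy,uev,ialjl] -> 8 lines: voth wufy uev ialjl tzhn iarlt pzu aaqrt
Hunk 5: at line 1 remove [wufy] add [lzqnk,wrqar,rrlj] -> 10 lines: voth lzqnk wrqar rrlj uev ialjl tzhn iarlt pzu aaqrt
Hunk 6: at line 3 remove [uev,ialjl] add [qoffs,phtd,szjsm] -> 11 lines: voth lzqnk wrqar rrlj qoffs phtd szjsm tzhn iarlt pzu aaqrt
Final line 9: iarlt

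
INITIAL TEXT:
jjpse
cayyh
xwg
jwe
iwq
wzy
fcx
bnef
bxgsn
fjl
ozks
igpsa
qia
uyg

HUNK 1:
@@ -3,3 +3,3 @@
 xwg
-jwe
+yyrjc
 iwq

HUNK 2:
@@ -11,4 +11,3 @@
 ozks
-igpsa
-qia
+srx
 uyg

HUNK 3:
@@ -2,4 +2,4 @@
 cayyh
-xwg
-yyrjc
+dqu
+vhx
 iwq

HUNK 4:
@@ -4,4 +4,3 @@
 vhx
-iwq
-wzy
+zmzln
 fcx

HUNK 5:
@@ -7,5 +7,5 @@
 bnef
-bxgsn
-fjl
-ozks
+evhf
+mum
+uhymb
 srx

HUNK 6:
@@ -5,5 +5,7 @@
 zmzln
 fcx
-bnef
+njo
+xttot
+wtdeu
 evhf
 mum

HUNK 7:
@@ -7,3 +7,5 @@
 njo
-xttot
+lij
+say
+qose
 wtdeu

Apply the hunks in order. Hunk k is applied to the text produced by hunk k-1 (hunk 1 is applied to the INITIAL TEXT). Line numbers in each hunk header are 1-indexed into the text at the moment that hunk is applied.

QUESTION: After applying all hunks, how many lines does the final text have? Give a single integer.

Hunk 1: at line 3 remove [jwe] add [yyrjc] -> 14 lines: jjpse cayyh xwg yyrjc iwq wzy fcx bnef bxgsn fjl ozks igpsa qia uyg
Hunk 2: at line 11 remove [igpsa,qia] add [srx] -> 13 lines: jjpse cayyh xwg yyrjc iwq wzy fcx bnef bxgsn fjl ozks srx uyg
Hunk 3: at line 2 remove [xwg,yyrjc] add [dqu,vhx] -> 13 lines: jjpse cayyh dqu vhx iwq wzy fcx bnef bxgsn fjl ozks srx uyg
Hunk 4: at line 4 remove [iwq,wzy] add [zmzln] -> 12 lines: jjpse cayyh dqu vhx zmzln fcx bnef bxgsn fjl ozks srx uyg
Hunk 5: at line 7 remove [bxgsn,fjl,ozks] add [evhf,mum,uhymb] -> 12 lines: jjpse cayyh dqu vhx zmzln fcx bnef evhf mum uhymb srx uyg
Hunk 6: at line 5 remove [bnef] add [njo,xttot,wtdeu] -> 14 lines: jjpse cayyh dqu vhx zmzln fcx njo xttot wtdeu evhf mum uhymb srx uyg
Hunk 7: at line 7 remove [xttot] add [lij,say,qose] -> 16 lines: jjpse cayyh dqu vhx zmzln fcx njo lij say qose wtdeu evhf mum uhymb srx uyg
Final line count: 16

Answer: 16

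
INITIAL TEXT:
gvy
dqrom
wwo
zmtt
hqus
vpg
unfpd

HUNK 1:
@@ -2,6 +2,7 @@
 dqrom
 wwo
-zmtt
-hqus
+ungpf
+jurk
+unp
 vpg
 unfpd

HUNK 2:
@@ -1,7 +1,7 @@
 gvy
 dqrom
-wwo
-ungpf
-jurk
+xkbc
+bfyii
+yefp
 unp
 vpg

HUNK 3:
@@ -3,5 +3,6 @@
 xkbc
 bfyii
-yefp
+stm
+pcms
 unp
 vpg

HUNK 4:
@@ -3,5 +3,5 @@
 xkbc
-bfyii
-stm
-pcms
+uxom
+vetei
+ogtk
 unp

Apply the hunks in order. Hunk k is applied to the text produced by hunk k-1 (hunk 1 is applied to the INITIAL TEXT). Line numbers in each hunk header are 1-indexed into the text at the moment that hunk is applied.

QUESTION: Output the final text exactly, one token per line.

Hunk 1: at line 2 remove [zmtt,hqus] add [ungpf,jurk,unp] -> 8 lines: gvy dqrom wwo ungpf jurk unp vpg unfpd
Hunk 2: at line 1 remove [wwo,ungpf,jurk] add [xkbc,bfyii,yefp] -> 8 lines: gvy dqrom xkbc bfyii yefp unp vpg unfpd
Hunk 3: at line 3 remove [yefp] add [stm,pcms] -> 9 lines: gvy dqrom xkbc bfyii stm pcms unp vpg unfpd
Hunk 4: at line 3 remove [bfyii,stm,pcms] add [uxom,vetei,ogtk] -> 9 lines: gvy dqrom xkbc uxom vetei ogtk unp vpg unfpd

Answer: gvy
dqrom
xkbc
uxom
vetei
ogtk
unp
vpg
unfpd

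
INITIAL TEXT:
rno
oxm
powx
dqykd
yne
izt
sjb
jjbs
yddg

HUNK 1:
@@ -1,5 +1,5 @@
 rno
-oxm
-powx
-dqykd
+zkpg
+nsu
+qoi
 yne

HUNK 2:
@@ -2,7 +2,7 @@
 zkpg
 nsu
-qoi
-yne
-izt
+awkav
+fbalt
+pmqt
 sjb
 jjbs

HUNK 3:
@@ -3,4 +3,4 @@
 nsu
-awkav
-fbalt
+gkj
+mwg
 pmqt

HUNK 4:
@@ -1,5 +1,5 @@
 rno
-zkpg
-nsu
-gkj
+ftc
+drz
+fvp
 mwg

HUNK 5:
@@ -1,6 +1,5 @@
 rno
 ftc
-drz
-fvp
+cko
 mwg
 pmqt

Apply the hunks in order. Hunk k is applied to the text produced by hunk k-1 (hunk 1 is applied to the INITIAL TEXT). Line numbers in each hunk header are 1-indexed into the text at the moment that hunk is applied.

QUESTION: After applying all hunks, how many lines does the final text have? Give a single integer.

Answer: 8

Derivation:
Hunk 1: at line 1 remove [oxm,powx,dqykd] add [zkpg,nsu,qoi] -> 9 lines: rno zkpg nsu qoi yne izt sjb jjbs yddg
Hunk 2: at line 2 remove [qoi,yne,izt] add [awkav,fbalt,pmqt] -> 9 lines: rno zkpg nsu awkav fbalt pmqt sjb jjbs yddg
Hunk 3: at line 3 remove [awkav,fbalt] add [gkj,mwg] -> 9 lines: rno zkpg nsu gkj mwg pmqt sjb jjbs yddg
Hunk 4: at line 1 remove [zkpg,nsu,gkj] add [ftc,drz,fvp] -> 9 lines: rno ftc drz fvp mwg pmqt sjb jjbs yddg
Hunk 5: at line 1 remove [drz,fvp] add [cko] -> 8 lines: rno ftc cko mwg pmqt sjb jjbs yddg
Final line count: 8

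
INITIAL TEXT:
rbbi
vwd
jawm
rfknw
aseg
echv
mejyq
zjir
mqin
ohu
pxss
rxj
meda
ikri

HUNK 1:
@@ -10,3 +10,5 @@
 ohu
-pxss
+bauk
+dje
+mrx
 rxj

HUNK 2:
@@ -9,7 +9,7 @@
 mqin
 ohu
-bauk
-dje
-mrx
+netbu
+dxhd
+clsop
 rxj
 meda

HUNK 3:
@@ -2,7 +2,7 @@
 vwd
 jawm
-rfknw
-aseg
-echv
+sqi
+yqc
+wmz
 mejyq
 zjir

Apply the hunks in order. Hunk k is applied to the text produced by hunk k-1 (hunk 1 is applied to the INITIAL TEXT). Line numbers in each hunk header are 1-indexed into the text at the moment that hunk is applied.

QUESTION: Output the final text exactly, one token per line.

Hunk 1: at line 10 remove [pxss] add [bauk,dje,mrx] -> 16 lines: rbbi vwd jawm rfknw aseg echv mejyq zjir mqin ohu bauk dje mrx rxj meda ikri
Hunk 2: at line 9 remove [bauk,dje,mrx] add [netbu,dxhd,clsop] -> 16 lines: rbbi vwd jawm rfknw aseg echv mejyq zjir mqin ohu netbu dxhd clsop rxj meda ikri
Hunk 3: at line 2 remove [rfknw,aseg,echv] add [sqi,yqc,wmz] -> 16 lines: rbbi vwd jawm sqi yqc wmz mejyq zjir mqin ohu netbu dxhd clsop rxj meda ikri

Answer: rbbi
vwd
jawm
sqi
yqc
wmz
mejyq
zjir
mqin
ohu
netbu
dxhd
clsop
rxj
meda
ikri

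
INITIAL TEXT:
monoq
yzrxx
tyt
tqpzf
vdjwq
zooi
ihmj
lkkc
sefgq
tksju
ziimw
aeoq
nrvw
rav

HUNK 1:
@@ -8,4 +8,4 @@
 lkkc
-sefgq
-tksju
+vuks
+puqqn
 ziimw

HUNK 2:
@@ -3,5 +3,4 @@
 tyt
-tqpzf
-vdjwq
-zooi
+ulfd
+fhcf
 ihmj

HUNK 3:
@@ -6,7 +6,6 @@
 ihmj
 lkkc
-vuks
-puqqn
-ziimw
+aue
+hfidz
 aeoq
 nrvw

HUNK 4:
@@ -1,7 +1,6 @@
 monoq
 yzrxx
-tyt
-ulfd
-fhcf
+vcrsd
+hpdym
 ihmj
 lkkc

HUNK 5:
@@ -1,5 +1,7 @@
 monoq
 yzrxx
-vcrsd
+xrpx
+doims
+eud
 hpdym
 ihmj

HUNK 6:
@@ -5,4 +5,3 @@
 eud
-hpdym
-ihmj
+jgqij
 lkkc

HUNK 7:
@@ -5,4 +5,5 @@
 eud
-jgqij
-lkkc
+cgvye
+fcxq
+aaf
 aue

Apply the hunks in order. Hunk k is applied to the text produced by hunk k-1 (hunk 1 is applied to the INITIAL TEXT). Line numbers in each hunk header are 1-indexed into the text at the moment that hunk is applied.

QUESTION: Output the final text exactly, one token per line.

Answer: monoq
yzrxx
xrpx
doims
eud
cgvye
fcxq
aaf
aue
hfidz
aeoq
nrvw
rav

Derivation:
Hunk 1: at line 8 remove [sefgq,tksju] add [vuks,puqqn] -> 14 lines: monoq yzrxx tyt tqpzf vdjwq zooi ihmj lkkc vuks puqqn ziimw aeoq nrvw rav
Hunk 2: at line 3 remove [tqpzf,vdjwq,zooi] add [ulfd,fhcf] -> 13 lines: monoq yzrxx tyt ulfd fhcf ihmj lkkc vuks puqqn ziimw aeoq nrvw rav
Hunk 3: at line 6 remove [vuks,puqqn,ziimw] add [aue,hfidz] -> 12 lines: monoq yzrxx tyt ulfd fhcf ihmj lkkc aue hfidz aeoq nrvw rav
Hunk 4: at line 1 remove [tyt,ulfd,fhcf] add [vcrsd,hpdym] -> 11 lines: monoq yzrxx vcrsd hpdym ihmj lkkc aue hfidz aeoq nrvw rav
Hunk 5: at line 1 remove [vcrsd] add [xrpx,doims,eud] -> 13 lines: monoq yzrxx xrpx doims eud hpdym ihmj lkkc aue hfidz aeoq nrvw rav
Hunk 6: at line 5 remove [hpdym,ihmj] add [jgqij] -> 12 lines: monoq yzrxx xrpx doims eud jgqij lkkc aue hfidz aeoq nrvw rav
Hunk 7: at line 5 remove [jgqij,lkkc] add [cgvye,fcxq,aaf] -> 13 lines: monoq yzrxx xrpx doims eud cgvye fcxq aaf aue hfidz aeoq nrvw rav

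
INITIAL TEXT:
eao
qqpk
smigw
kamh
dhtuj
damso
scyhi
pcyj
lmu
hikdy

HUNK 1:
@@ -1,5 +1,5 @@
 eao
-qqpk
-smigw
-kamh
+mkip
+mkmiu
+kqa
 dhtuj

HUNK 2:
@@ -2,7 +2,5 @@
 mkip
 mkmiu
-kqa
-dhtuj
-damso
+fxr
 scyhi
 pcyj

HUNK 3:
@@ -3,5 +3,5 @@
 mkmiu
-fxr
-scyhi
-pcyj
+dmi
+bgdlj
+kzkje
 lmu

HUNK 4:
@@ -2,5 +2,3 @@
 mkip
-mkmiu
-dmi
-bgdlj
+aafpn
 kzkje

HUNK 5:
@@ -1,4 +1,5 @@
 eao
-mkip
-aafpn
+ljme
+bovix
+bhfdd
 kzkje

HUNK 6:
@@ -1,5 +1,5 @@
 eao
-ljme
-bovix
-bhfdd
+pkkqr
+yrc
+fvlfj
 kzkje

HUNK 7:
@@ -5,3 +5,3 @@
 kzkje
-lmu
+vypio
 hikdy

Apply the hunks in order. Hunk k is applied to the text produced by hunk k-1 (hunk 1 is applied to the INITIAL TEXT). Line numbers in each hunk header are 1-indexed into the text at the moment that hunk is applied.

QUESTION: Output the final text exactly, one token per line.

Answer: eao
pkkqr
yrc
fvlfj
kzkje
vypio
hikdy

Derivation:
Hunk 1: at line 1 remove [qqpk,smigw,kamh] add [mkip,mkmiu,kqa] -> 10 lines: eao mkip mkmiu kqa dhtuj damso scyhi pcyj lmu hikdy
Hunk 2: at line 2 remove [kqa,dhtuj,damso] add [fxr] -> 8 lines: eao mkip mkmiu fxr scyhi pcyj lmu hikdy
Hunk 3: at line 3 remove [fxr,scyhi,pcyj] add [dmi,bgdlj,kzkje] -> 8 lines: eao mkip mkmiu dmi bgdlj kzkje lmu hikdy
Hunk 4: at line 2 remove [mkmiu,dmi,bgdlj] add [aafpn] -> 6 lines: eao mkip aafpn kzkje lmu hikdy
Hunk 5: at line 1 remove [mkip,aafpn] add [ljme,bovix,bhfdd] -> 7 lines: eao ljme bovix bhfdd kzkje lmu hikdy
Hunk 6: at line 1 remove [ljme,bovix,bhfdd] add [pkkqr,yrc,fvlfj] -> 7 lines: eao pkkqr yrc fvlfj kzkje lmu hikdy
Hunk 7: at line 5 remove [lmu] add [vypio] -> 7 lines: eao pkkqr yrc fvlfj kzkje vypio hikdy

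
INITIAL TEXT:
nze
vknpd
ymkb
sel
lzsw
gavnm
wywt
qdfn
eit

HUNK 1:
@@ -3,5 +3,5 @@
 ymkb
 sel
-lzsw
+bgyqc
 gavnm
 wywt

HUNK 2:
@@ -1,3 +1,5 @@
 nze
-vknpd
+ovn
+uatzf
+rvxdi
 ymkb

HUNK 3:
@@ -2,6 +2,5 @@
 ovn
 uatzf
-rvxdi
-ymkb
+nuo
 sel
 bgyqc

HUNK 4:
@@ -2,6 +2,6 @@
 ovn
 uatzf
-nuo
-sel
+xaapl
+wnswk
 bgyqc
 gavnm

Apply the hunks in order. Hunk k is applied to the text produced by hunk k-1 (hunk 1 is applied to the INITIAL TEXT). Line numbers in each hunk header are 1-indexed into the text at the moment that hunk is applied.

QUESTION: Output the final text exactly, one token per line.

Answer: nze
ovn
uatzf
xaapl
wnswk
bgyqc
gavnm
wywt
qdfn
eit

Derivation:
Hunk 1: at line 3 remove [lzsw] add [bgyqc] -> 9 lines: nze vknpd ymkb sel bgyqc gavnm wywt qdfn eit
Hunk 2: at line 1 remove [vknpd] add [ovn,uatzf,rvxdi] -> 11 lines: nze ovn uatzf rvxdi ymkb sel bgyqc gavnm wywt qdfn eit
Hunk 3: at line 2 remove [rvxdi,ymkb] add [nuo] -> 10 lines: nze ovn uatzf nuo sel bgyqc gavnm wywt qdfn eit
Hunk 4: at line 2 remove [nuo,sel] add [xaapl,wnswk] -> 10 lines: nze ovn uatzf xaapl wnswk bgyqc gavnm wywt qdfn eit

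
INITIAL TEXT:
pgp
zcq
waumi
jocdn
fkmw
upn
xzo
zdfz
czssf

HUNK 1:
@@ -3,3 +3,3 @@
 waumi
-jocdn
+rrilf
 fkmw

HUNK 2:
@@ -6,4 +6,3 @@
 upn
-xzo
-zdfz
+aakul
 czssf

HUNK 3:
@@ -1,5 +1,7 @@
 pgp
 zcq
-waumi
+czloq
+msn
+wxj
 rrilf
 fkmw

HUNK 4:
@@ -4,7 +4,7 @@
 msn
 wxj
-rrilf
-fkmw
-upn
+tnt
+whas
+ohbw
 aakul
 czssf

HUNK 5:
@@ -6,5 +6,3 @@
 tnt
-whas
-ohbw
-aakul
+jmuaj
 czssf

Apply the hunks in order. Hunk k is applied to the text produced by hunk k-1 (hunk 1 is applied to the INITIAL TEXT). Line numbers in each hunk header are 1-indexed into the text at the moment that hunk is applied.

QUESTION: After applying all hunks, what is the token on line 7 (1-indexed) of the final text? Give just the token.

Hunk 1: at line 3 remove [jocdn] add [rrilf] -> 9 lines: pgp zcq waumi rrilf fkmw upn xzo zdfz czssf
Hunk 2: at line 6 remove [xzo,zdfz] add [aakul] -> 8 lines: pgp zcq waumi rrilf fkmw upn aakul czssf
Hunk 3: at line 1 remove [waumi] add [czloq,msn,wxj] -> 10 lines: pgp zcq czloq msn wxj rrilf fkmw upn aakul czssf
Hunk 4: at line 4 remove [rrilf,fkmw,upn] add [tnt,whas,ohbw] -> 10 lines: pgp zcq czloq msn wxj tnt whas ohbw aakul czssf
Hunk 5: at line 6 remove [whas,ohbw,aakul] add [jmuaj] -> 8 lines: pgp zcq czloq msn wxj tnt jmuaj czssf
Final line 7: jmuaj

Answer: jmuaj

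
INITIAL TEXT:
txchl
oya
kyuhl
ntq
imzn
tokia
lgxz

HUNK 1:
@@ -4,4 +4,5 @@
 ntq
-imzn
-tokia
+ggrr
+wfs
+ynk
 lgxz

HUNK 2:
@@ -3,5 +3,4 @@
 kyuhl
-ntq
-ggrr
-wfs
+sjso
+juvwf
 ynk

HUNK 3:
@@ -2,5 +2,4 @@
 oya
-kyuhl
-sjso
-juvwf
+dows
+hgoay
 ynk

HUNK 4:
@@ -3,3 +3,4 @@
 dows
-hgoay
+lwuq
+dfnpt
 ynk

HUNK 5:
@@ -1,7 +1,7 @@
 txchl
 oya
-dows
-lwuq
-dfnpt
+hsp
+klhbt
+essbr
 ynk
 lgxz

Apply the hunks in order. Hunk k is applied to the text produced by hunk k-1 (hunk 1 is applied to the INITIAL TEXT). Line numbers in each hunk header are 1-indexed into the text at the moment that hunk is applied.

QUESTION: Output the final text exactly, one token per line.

Answer: txchl
oya
hsp
klhbt
essbr
ynk
lgxz

Derivation:
Hunk 1: at line 4 remove [imzn,tokia] add [ggrr,wfs,ynk] -> 8 lines: txchl oya kyuhl ntq ggrr wfs ynk lgxz
Hunk 2: at line 3 remove [ntq,ggrr,wfs] add [sjso,juvwf] -> 7 lines: txchl oya kyuhl sjso juvwf ynk lgxz
Hunk 3: at line 2 remove [kyuhl,sjso,juvwf] add [dows,hgoay] -> 6 lines: txchl oya dows hgoay ynk lgxz
Hunk 4: at line 3 remove [hgoay] add [lwuq,dfnpt] -> 7 lines: txchl oya dows lwuq dfnpt ynk lgxz
Hunk 5: at line 1 remove [dows,lwuq,dfnpt] add [hsp,klhbt,essbr] -> 7 lines: txchl oya hsp klhbt essbr ynk lgxz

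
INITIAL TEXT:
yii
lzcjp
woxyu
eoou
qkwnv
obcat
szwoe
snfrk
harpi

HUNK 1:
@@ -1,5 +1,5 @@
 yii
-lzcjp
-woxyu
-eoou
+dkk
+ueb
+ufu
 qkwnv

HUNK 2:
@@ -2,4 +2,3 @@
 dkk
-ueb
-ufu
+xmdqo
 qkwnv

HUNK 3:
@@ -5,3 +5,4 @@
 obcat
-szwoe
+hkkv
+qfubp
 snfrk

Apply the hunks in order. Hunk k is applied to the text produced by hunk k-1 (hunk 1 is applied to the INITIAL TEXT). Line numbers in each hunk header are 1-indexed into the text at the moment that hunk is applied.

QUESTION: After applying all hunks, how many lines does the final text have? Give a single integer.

Hunk 1: at line 1 remove [lzcjp,woxyu,eoou] add [dkk,ueb,ufu] -> 9 lines: yii dkk ueb ufu qkwnv obcat szwoe snfrk harpi
Hunk 2: at line 2 remove [ueb,ufu] add [xmdqo] -> 8 lines: yii dkk xmdqo qkwnv obcat szwoe snfrk harpi
Hunk 3: at line 5 remove [szwoe] add [hkkv,qfubp] -> 9 lines: yii dkk xmdqo qkwnv obcat hkkv qfubp snfrk harpi
Final line count: 9

Answer: 9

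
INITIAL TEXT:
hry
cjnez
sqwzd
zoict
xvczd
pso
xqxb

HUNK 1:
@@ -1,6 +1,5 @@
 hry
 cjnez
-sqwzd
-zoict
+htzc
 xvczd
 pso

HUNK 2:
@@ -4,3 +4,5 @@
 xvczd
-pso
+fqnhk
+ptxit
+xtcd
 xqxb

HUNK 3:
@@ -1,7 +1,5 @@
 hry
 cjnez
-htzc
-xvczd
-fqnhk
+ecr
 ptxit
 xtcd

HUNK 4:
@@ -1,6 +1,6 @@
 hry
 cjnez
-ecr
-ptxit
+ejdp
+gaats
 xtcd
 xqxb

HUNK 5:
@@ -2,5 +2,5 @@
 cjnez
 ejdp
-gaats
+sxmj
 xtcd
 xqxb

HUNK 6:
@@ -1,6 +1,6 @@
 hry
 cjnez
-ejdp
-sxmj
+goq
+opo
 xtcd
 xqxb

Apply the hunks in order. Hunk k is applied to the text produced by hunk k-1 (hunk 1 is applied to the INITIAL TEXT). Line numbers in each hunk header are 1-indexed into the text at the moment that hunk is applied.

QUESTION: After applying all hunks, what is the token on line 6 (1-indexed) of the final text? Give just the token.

Hunk 1: at line 1 remove [sqwzd,zoict] add [htzc] -> 6 lines: hry cjnez htzc xvczd pso xqxb
Hunk 2: at line 4 remove [pso] add [fqnhk,ptxit,xtcd] -> 8 lines: hry cjnez htzc xvczd fqnhk ptxit xtcd xqxb
Hunk 3: at line 1 remove [htzc,xvczd,fqnhk] add [ecr] -> 6 lines: hry cjnez ecr ptxit xtcd xqxb
Hunk 4: at line 1 remove [ecr,ptxit] add [ejdp,gaats] -> 6 lines: hry cjnez ejdp gaats xtcd xqxb
Hunk 5: at line 2 remove [gaats] add [sxmj] -> 6 lines: hry cjnez ejdp sxmj xtcd xqxb
Hunk 6: at line 1 remove [ejdp,sxmj] add [goq,opo] -> 6 lines: hry cjnez goq opo xtcd xqxb
Final line 6: xqxb

Answer: xqxb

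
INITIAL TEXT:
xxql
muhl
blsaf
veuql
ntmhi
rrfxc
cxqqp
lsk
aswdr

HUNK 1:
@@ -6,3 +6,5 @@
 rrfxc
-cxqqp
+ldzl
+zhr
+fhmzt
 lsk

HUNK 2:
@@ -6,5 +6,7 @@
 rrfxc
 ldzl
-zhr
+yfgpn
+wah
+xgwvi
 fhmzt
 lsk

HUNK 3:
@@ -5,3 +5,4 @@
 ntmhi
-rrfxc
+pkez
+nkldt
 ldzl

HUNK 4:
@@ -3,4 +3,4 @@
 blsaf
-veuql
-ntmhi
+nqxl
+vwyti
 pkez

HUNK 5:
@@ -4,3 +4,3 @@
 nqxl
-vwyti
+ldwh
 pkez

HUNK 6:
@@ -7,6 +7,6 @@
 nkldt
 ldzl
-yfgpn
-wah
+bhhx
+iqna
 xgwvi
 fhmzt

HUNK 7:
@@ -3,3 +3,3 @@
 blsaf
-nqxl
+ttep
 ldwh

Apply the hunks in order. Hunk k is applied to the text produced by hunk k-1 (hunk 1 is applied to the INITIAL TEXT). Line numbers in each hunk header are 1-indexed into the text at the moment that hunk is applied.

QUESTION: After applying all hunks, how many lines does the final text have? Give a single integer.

Answer: 14

Derivation:
Hunk 1: at line 6 remove [cxqqp] add [ldzl,zhr,fhmzt] -> 11 lines: xxql muhl blsaf veuql ntmhi rrfxc ldzl zhr fhmzt lsk aswdr
Hunk 2: at line 6 remove [zhr] add [yfgpn,wah,xgwvi] -> 13 lines: xxql muhl blsaf veuql ntmhi rrfxc ldzl yfgpn wah xgwvi fhmzt lsk aswdr
Hunk 3: at line 5 remove [rrfxc] add [pkez,nkldt] -> 14 lines: xxql muhl blsaf veuql ntmhi pkez nkldt ldzl yfgpn wah xgwvi fhmzt lsk aswdr
Hunk 4: at line 3 remove [veuql,ntmhi] add [nqxl,vwyti] -> 14 lines: xxql muhl blsaf nqxl vwyti pkez nkldt ldzl yfgpn wah xgwvi fhmzt lsk aswdr
Hunk 5: at line 4 remove [vwyti] add [ldwh] -> 14 lines: xxql muhl blsaf nqxl ldwh pkez nkldt ldzl yfgpn wah xgwvi fhmzt lsk aswdr
Hunk 6: at line 7 remove [yfgpn,wah] add [bhhx,iqna] -> 14 lines: xxql muhl blsaf nqxl ldwh pkez nkldt ldzl bhhx iqna xgwvi fhmzt lsk aswdr
Hunk 7: at line 3 remove [nqxl] add [ttep] -> 14 lines: xxql muhl blsaf ttep ldwh pkez nkldt ldzl bhhx iqna xgwvi fhmzt lsk aswdr
Final line count: 14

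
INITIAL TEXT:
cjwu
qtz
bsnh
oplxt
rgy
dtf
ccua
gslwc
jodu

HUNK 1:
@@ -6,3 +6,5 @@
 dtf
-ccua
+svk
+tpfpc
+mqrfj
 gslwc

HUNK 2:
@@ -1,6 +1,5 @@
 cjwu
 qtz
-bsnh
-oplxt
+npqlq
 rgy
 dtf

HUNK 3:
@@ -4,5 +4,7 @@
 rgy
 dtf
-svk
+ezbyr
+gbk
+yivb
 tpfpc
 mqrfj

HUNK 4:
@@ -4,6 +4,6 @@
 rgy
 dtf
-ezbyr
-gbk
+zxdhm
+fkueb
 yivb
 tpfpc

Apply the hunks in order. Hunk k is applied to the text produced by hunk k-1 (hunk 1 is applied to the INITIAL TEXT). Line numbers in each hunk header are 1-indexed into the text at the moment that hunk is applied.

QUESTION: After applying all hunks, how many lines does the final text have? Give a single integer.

Answer: 12

Derivation:
Hunk 1: at line 6 remove [ccua] add [svk,tpfpc,mqrfj] -> 11 lines: cjwu qtz bsnh oplxt rgy dtf svk tpfpc mqrfj gslwc jodu
Hunk 2: at line 1 remove [bsnh,oplxt] add [npqlq] -> 10 lines: cjwu qtz npqlq rgy dtf svk tpfpc mqrfj gslwc jodu
Hunk 3: at line 4 remove [svk] add [ezbyr,gbk,yivb] -> 12 lines: cjwu qtz npqlq rgy dtf ezbyr gbk yivb tpfpc mqrfj gslwc jodu
Hunk 4: at line 4 remove [ezbyr,gbk] add [zxdhm,fkueb] -> 12 lines: cjwu qtz npqlq rgy dtf zxdhm fkueb yivb tpfpc mqrfj gslwc jodu
Final line count: 12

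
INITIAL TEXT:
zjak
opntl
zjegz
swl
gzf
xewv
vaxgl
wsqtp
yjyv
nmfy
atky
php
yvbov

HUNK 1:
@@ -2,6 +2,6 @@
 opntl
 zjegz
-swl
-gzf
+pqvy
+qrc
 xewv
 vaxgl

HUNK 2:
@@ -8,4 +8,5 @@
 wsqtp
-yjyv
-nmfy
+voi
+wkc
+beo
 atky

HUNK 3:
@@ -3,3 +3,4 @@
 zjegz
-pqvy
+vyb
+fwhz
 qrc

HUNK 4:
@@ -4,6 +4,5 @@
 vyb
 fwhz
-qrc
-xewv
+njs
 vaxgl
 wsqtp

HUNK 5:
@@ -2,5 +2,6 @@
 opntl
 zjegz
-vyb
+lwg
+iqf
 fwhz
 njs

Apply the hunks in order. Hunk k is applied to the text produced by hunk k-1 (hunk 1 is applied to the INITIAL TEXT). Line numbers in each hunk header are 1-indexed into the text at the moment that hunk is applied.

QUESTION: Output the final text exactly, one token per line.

Answer: zjak
opntl
zjegz
lwg
iqf
fwhz
njs
vaxgl
wsqtp
voi
wkc
beo
atky
php
yvbov

Derivation:
Hunk 1: at line 2 remove [swl,gzf] add [pqvy,qrc] -> 13 lines: zjak opntl zjegz pqvy qrc xewv vaxgl wsqtp yjyv nmfy atky php yvbov
Hunk 2: at line 8 remove [yjyv,nmfy] add [voi,wkc,beo] -> 14 lines: zjak opntl zjegz pqvy qrc xewv vaxgl wsqtp voi wkc beo atky php yvbov
Hunk 3: at line 3 remove [pqvy] add [vyb,fwhz] -> 15 lines: zjak opntl zjegz vyb fwhz qrc xewv vaxgl wsqtp voi wkc beo atky php yvbov
Hunk 4: at line 4 remove [qrc,xewv] add [njs] -> 14 lines: zjak opntl zjegz vyb fwhz njs vaxgl wsqtp voi wkc beo atky php yvbov
Hunk 5: at line 2 remove [vyb] add [lwg,iqf] -> 15 lines: zjak opntl zjegz lwg iqf fwhz njs vaxgl wsqtp voi wkc beo atky php yvbov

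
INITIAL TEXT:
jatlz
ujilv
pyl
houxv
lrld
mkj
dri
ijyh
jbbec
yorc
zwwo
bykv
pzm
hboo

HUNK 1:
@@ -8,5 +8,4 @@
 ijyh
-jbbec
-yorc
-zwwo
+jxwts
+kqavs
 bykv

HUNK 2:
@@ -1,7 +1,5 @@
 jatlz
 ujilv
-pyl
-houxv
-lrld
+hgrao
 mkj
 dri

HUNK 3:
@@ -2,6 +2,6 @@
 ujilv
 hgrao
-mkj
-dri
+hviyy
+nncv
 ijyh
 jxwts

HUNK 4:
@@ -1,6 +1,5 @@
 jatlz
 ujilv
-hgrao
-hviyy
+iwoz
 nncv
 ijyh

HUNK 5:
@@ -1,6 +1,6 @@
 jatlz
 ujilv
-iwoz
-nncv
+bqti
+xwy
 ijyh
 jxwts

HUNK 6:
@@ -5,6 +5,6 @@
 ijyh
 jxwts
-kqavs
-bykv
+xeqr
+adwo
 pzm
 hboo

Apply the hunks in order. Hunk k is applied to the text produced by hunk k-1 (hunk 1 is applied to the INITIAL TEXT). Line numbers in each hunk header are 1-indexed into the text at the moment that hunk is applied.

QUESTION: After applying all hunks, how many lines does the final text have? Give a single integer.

Hunk 1: at line 8 remove [jbbec,yorc,zwwo] add [jxwts,kqavs] -> 13 lines: jatlz ujilv pyl houxv lrld mkj dri ijyh jxwts kqavs bykv pzm hboo
Hunk 2: at line 1 remove [pyl,houxv,lrld] add [hgrao] -> 11 lines: jatlz ujilv hgrao mkj dri ijyh jxwts kqavs bykv pzm hboo
Hunk 3: at line 2 remove [mkj,dri] add [hviyy,nncv] -> 11 lines: jatlz ujilv hgrao hviyy nncv ijyh jxwts kqavs bykv pzm hboo
Hunk 4: at line 1 remove [hgrao,hviyy] add [iwoz] -> 10 lines: jatlz ujilv iwoz nncv ijyh jxwts kqavs bykv pzm hboo
Hunk 5: at line 1 remove [iwoz,nncv] add [bqti,xwy] -> 10 lines: jatlz ujilv bqti xwy ijyh jxwts kqavs bykv pzm hboo
Hunk 6: at line 5 remove [kqavs,bykv] add [xeqr,adwo] -> 10 lines: jatlz ujilv bqti xwy ijyh jxwts xeqr adwo pzm hboo
Final line count: 10

Answer: 10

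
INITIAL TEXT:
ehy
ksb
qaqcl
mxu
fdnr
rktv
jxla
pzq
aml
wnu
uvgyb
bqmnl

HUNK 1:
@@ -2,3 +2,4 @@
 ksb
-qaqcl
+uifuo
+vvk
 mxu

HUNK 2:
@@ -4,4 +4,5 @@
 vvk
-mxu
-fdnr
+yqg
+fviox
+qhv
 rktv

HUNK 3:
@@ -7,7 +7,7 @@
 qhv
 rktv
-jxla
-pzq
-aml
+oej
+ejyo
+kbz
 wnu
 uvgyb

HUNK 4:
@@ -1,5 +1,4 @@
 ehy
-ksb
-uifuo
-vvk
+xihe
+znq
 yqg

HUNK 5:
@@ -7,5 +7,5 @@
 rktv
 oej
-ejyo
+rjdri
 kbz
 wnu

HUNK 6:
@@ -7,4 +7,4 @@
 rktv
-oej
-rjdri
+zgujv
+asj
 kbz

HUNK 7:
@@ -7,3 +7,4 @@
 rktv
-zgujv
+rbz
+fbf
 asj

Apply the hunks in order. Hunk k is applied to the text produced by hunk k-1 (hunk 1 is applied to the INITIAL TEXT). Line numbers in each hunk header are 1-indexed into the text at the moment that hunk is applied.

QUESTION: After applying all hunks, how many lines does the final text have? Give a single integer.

Answer: 14

Derivation:
Hunk 1: at line 2 remove [qaqcl] add [uifuo,vvk] -> 13 lines: ehy ksb uifuo vvk mxu fdnr rktv jxla pzq aml wnu uvgyb bqmnl
Hunk 2: at line 4 remove [mxu,fdnr] add [yqg,fviox,qhv] -> 14 lines: ehy ksb uifuo vvk yqg fviox qhv rktv jxla pzq aml wnu uvgyb bqmnl
Hunk 3: at line 7 remove [jxla,pzq,aml] add [oej,ejyo,kbz] -> 14 lines: ehy ksb uifuo vvk yqg fviox qhv rktv oej ejyo kbz wnu uvgyb bqmnl
Hunk 4: at line 1 remove [ksb,uifuo,vvk] add [xihe,znq] -> 13 lines: ehy xihe znq yqg fviox qhv rktv oej ejyo kbz wnu uvgyb bqmnl
Hunk 5: at line 7 remove [ejyo] add [rjdri] -> 13 lines: ehy xihe znq yqg fviox qhv rktv oej rjdri kbz wnu uvgyb bqmnl
Hunk 6: at line 7 remove [oej,rjdri] add [zgujv,asj] -> 13 lines: ehy xihe znq yqg fviox qhv rktv zgujv asj kbz wnu uvgyb bqmnl
Hunk 7: at line 7 remove [zgujv] add [rbz,fbf] -> 14 lines: ehy xihe znq yqg fviox qhv rktv rbz fbf asj kbz wnu uvgyb bqmnl
Final line count: 14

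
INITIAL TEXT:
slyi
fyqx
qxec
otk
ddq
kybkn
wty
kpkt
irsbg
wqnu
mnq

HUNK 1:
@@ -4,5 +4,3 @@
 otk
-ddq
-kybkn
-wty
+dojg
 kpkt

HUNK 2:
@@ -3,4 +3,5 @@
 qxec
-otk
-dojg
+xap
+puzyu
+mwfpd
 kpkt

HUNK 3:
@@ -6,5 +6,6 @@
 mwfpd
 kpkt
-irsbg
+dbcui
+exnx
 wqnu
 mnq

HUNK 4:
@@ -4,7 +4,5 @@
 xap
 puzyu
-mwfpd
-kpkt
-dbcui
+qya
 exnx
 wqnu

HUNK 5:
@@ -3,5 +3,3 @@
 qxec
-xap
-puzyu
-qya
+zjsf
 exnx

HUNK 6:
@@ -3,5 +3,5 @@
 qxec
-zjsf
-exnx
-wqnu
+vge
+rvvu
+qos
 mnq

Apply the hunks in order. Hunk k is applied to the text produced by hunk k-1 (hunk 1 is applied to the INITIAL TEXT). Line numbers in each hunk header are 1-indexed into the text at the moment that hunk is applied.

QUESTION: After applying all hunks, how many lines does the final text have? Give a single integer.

Hunk 1: at line 4 remove [ddq,kybkn,wty] add [dojg] -> 9 lines: slyi fyqx qxec otk dojg kpkt irsbg wqnu mnq
Hunk 2: at line 3 remove [otk,dojg] add [xap,puzyu,mwfpd] -> 10 lines: slyi fyqx qxec xap puzyu mwfpd kpkt irsbg wqnu mnq
Hunk 3: at line 6 remove [irsbg] add [dbcui,exnx] -> 11 lines: slyi fyqx qxec xap puzyu mwfpd kpkt dbcui exnx wqnu mnq
Hunk 4: at line 4 remove [mwfpd,kpkt,dbcui] add [qya] -> 9 lines: slyi fyqx qxec xap puzyu qya exnx wqnu mnq
Hunk 5: at line 3 remove [xap,puzyu,qya] add [zjsf] -> 7 lines: slyi fyqx qxec zjsf exnx wqnu mnq
Hunk 6: at line 3 remove [zjsf,exnx,wqnu] add [vge,rvvu,qos] -> 7 lines: slyi fyqx qxec vge rvvu qos mnq
Final line count: 7

Answer: 7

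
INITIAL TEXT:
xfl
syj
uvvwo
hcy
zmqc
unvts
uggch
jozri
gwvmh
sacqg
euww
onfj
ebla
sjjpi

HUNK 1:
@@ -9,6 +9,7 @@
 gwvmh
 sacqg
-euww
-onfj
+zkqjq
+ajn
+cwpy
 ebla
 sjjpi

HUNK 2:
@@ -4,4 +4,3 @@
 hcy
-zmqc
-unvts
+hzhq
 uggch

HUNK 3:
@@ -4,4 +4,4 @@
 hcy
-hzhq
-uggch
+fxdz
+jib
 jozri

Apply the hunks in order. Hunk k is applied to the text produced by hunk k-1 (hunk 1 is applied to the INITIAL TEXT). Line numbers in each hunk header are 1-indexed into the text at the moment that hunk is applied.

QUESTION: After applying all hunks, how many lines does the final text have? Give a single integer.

Hunk 1: at line 9 remove [euww,onfj] add [zkqjq,ajn,cwpy] -> 15 lines: xfl syj uvvwo hcy zmqc unvts uggch jozri gwvmh sacqg zkqjq ajn cwpy ebla sjjpi
Hunk 2: at line 4 remove [zmqc,unvts] add [hzhq] -> 14 lines: xfl syj uvvwo hcy hzhq uggch jozri gwvmh sacqg zkqjq ajn cwpy ebla sjjpi
Hunk 3: at line 4 remove [hzhq,uggch] add [fxdz,jib] -> 14 lines: xfl syj uvvwo hcy fxdz jib jozri gwvmh sacqg zkqjq ajn cwpy ebla sjjpi
Final line count: 14

Answer: 14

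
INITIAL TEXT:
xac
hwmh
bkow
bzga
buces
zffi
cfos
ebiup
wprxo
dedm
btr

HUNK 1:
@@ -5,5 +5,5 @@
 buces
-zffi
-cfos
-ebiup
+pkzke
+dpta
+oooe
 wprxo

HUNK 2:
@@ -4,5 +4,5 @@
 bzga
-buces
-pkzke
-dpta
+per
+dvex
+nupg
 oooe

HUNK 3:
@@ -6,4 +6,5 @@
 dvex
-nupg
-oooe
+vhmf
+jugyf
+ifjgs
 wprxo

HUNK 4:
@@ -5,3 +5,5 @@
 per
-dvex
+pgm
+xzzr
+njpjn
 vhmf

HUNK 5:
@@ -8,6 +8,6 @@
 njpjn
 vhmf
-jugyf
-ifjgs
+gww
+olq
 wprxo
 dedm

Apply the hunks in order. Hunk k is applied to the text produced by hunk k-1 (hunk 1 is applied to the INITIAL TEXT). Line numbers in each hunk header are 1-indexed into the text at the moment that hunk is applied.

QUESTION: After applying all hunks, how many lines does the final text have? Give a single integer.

Hunk 1: at line 5 remove [zffi,cfos,ebiup] add [pkzke,dpta,oooe] -> 11 lines: xac hwmh bkow bzga buces pkzke dpta oooe wprxo dedm btr
Hunk 2: at line 4 remove [buces,pkzke,dpta] add [per,dvex,nupg] -> 11 lines: xac hwmh bkow bzga per dvex nupg oooe wprxo dedm btr
Hunk 3: at line 6 remove [nupg,oooe] add [vhmf,jugyf,ifjgs] -> 12 lines: xac hwmh bkow bzga per dvex vhmf jugyf ifjgs wprxo dedm btr
Hunk 4: at line 5 remove [dvex] add [pgm,xzzr,njpjn] -> 14 lines: xac hwmh bkow bzga per pgm xzzr njpjn vhmf jugyf ifjgs wprxo dedm btr
Hunk 5: at line 8 remove [jugyf,ifjgs] add [gww,olq] -> 14 lines: xac hwmh bkow bzga per pgm xzzr njpjn vhmf gww olq wprxo dedm btr
Final line count: 14

Answer: 14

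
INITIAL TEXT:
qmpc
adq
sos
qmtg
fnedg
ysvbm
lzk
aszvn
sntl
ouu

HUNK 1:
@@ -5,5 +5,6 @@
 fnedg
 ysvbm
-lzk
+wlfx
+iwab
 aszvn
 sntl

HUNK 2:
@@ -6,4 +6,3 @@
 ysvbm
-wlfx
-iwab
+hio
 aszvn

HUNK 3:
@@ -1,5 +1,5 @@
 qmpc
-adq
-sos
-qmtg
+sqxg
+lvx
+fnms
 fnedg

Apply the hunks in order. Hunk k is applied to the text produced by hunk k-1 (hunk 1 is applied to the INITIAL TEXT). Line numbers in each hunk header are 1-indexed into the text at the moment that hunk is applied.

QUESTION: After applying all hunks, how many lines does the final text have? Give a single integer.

Hunk 1: at line 5 remove [lzk] add [wlfx,iwab] -> 11 lines: qmpc adq sos qmtg fnedg ysvbm wlfx iwab aszvn sntl ouu
Hunk 2: at line 6 remove [wlfx,iwab] add [hio] -> 10 lines: qmpc adq sos qmtg fnedg ysvbm hio aszvn sntl ouu
Hunk 3: at line 1 remove [adq,sos,qmtg] add [sqxg,lvx,fnms] -> 10 lines: qmpc sqxg lvx fnms fnedg ysvbm hio aszvn sntl ouu
Final line count: 10

Answer: 10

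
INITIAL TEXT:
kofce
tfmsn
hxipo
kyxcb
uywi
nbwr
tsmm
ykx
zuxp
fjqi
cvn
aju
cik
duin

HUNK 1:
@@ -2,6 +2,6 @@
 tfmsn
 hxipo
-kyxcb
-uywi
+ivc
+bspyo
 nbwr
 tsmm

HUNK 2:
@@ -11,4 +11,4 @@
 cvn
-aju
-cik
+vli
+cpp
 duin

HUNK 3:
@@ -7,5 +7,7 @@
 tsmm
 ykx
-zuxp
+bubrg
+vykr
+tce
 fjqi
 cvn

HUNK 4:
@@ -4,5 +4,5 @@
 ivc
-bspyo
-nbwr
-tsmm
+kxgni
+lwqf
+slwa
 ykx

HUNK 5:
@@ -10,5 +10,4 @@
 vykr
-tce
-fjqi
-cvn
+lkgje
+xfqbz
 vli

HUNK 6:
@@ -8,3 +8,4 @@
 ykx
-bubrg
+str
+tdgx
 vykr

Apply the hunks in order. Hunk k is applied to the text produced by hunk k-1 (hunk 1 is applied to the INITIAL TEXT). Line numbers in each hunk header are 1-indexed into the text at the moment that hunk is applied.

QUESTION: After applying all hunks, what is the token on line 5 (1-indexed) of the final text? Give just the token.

Answer: kxgni

Derivation:
Hunk 1: at line 2 remove [kyxcb,uywi] add [ivc,bspyo] -> 14 lines: kofce tfmsn hxipo ivc bspyo nbwr tsmm ykx zuxp fjqi cvn aju cik duin
Hunk 2: at line 11 remove [aju,cik] add [vli,cpp] -> 14 lines: kofce tfmsn hxipo ivc bspyo nbwr tsmm ykx zuxp fjqi cvn vli cpp duin
Hunk 3: at line 7 remove [zuxp] add [bubrg,vykr,tce] -> 16 lines: kofce tfmsn hxipo ivc bspyo nbwr tsmm ykx bubrg vykr tce fjqi cvn vli cpp duin
Hunk 4: at line 4 remove [bspyo,nbwr,tsmm] add [kxgni,lwqf,slwa] -> 16 lines: kofce tfmsn hxipo ivc kxgni lwqf slwa ykx bubrg vykr tce fjqi cvn vli cpp duin
Hunk 5: at line 10 remove [tce,fjqi,cvn] add [lkgje,xfqbz] -> 15 lines: kofce tfmsn hxipo ivc kxgni lwqf slwa ykx bubrg vykr lkgje xfqbz vli cpp duin
Hunk 6: at line 8 remove [bubrg] add [str,tdgx] -> 16 lines: kofce tfmsn hxipo ivc kxgni lwqf slwa ykx str tdgx vykr lkgje xfqbz vli cpp duin
Final line 5: kxgni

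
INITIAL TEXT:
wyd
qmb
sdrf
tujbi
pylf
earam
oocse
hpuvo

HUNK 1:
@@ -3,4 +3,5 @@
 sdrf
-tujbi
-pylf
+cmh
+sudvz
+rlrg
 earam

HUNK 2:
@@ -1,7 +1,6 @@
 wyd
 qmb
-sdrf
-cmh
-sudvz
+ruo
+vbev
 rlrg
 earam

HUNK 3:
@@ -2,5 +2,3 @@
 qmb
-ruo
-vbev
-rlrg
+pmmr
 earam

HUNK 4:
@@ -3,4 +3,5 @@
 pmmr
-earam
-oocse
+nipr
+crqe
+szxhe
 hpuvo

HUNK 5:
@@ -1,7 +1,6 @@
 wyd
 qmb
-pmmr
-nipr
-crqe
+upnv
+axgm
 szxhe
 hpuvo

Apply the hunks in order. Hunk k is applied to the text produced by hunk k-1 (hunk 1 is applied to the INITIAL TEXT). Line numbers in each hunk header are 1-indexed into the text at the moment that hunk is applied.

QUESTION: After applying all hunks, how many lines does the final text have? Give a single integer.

Hunk 1: at line 3 remove [tujbi,pylf] add [cmh,sudvz,rlrg] -> 9 lines: wyd qmb sdrf cmh sudvz rlrg earam oocse hpuvo
Hunk 2: at line 1 remove [sdrf,cmh,sudvz] add [ruo,vbev] -> 8 lines: wyd qmb ruo vbev rlrg earam oocse hpuvo
Hunk 3: at line 2 remove [ruo,vbev,rlrg] add [pmmr] -> 6 lines: wyd qmb pmmr earam oocse hpuvo
Hunk 4: at line 3 remove [earam,oocse] add [nipr,crqe,szxhe] -> 7 lines: wyd qmb pmmr nipr crqe szxhe hpuvo
Hunk 5: at line 1 remove [pmmr,nipr,crqe] add [upnv,axgm] -> 6 lines: wyd qmb upnv axgm szxhe hpuvo
Final line count: 6

Answer: 6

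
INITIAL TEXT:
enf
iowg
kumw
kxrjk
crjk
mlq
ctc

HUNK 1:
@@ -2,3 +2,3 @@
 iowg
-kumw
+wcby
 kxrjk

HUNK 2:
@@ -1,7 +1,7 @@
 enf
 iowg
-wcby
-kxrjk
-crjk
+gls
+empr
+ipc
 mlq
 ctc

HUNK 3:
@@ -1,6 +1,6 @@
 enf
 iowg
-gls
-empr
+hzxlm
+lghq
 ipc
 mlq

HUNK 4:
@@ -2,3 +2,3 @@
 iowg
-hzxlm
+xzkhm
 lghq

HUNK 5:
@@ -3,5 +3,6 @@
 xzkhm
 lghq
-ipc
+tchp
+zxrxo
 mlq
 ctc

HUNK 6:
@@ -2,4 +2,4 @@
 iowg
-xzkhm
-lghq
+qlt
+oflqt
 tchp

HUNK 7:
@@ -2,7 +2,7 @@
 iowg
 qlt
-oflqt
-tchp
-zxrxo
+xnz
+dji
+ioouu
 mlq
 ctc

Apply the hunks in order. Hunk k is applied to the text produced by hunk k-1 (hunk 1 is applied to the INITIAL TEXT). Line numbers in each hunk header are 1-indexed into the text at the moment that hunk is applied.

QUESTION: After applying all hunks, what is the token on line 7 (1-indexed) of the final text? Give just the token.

Hunk 1: at line 2 remove [kumw] add [wcby] -> 7 lines: enf iowg wcby kxrjk crjk mlq ctc
Hunk 2: at line 1 remove [wcby,kxrjk,crjk] add [gls,empr,ipc] -> 7 lines: enf iowg gls empr ipc mlq ctc
Hunk 3: at line 1 remove [gls,empr] add [hzxlm,lghq] -> 7 lines: enf iowg hzxlm lghq ipc mlq ctc
Hunk 4: at line 2 remove [hzxlm] add [xzkhm] -> 7 lines: enf iowg xzkhm lghq ipc mlq ctc
Hunk 5: at line 3 remove [ipc] add [tchp,zxrxo] -> 8 lines: enf iowg xzkhm lghq tchp zxrxo mlq ctc
Hunk 6: at line 2 remove [xzkhm,lghq] add [qlt,oflqt] -> 8 lines: enf iowg qlt oflqt tchp zxrxo mlq ctc
Hunk 7: at line 2 remove [oflqt,tchp,zxrxo] add [xnz,dji,ioouu] -> 8 lines: enf iowg qlt xnz dji ioouu mlq ctc
Final line 7: mlq

Answer: mlq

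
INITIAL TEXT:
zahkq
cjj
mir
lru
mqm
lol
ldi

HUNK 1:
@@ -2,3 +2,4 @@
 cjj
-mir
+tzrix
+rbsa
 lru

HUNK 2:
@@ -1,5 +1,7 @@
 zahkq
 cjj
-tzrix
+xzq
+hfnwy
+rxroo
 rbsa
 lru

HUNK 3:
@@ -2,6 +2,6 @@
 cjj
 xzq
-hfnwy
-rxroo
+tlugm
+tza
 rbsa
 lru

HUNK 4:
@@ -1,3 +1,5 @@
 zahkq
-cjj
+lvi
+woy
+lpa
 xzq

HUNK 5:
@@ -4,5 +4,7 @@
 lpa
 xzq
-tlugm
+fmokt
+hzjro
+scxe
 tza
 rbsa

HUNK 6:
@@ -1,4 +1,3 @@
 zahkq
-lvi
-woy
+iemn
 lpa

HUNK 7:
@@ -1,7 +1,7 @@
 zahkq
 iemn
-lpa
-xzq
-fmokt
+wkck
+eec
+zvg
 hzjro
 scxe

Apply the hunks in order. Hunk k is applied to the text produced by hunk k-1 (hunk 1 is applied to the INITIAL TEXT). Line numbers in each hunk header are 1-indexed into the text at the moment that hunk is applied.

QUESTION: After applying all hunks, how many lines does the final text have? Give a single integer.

Answer: 13

Derivation:
Hunk 1: at line 2 remove [mir] add [tzrix,rbsa] -> 8 lines: zahkq cjj tzrix rbsa lru mqm lol ldi
Hunk 2: at line 1 remove [tzrix] add [xzq,hfnwy,rxroo] -> 10 lines: zahkq cjj xzq hfnwy rxroo rbsa lru mqm lol ldi
Hunk 3: at line 2 remove [hfnwy,rxroo] add [tlugm,tza] -> 10 lines: zahkq cjj xzq tlugm tza rbsa lru mqm lol ldi
Hunk 4: at line 1 remove [cjj] add [lvi,woy,lpa] -> 12 lines: zahkq lvi woy lpa xzq tlugm tza rbsa lru mqm lol ldi
Hunk 5: at line 4 remove [tlugm] add [fmokt,hzjro,scxe] -> 14 lines: zahkq lvi woy lpa xzq fmokt hzjro scxe tza rbsa lru mqm lol ldi
Hunk 6: at line 1 remove [lvi,woy] add [iemn] -> 13 lines: zahkq iemn lpa xzq fmokt hzjro scxe tza rbsa lru mqm lol ldi
Hunk 7: at line 1 remove [lpa,xzq,fmokt] add [wkck,eec,zvg] -> 13 lines: zahkq iemn wkck eec zvg hzjro scxe tza rbsa lru mqm lol ldi
Final line count: 13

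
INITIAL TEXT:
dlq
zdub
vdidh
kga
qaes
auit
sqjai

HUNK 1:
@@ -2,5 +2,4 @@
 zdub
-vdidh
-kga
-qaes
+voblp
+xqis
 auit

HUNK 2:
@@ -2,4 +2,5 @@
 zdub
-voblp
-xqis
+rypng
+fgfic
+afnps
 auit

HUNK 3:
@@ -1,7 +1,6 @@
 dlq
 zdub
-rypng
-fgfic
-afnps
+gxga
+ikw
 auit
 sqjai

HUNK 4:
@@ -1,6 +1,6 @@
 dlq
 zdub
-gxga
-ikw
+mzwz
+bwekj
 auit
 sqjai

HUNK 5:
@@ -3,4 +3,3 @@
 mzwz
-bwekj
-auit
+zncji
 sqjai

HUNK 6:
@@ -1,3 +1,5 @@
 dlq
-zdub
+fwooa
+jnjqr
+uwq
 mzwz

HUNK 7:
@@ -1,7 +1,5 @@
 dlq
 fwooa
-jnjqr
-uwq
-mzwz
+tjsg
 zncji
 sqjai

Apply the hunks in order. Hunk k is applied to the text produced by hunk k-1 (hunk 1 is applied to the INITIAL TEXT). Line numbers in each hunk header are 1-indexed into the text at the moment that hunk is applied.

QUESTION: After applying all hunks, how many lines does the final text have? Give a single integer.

Hunk 1: at line 2 remove [vdidh,kga,qaes] add [voblp,xqis] -> 6 lines: dlq zdub voblp xqis auit sqjai
Hunk 2: at line 2 remove [voblp,xqis] add [rypng,fgfic,afnps] -> 7 lines: dlq zdub rypng fgfic afnps auit sqjai
Hunk 3: at line 1 remove [rypng,fgfic,afnps] add [gxga,ikw] -> 6 lines: dlq zdub gxga ikw auit sqjai
Hunk 4: at line 1 remove [gxga,ikw] add [mzwz,bwekj] -> 6 lines: dlq zdub mzwz bwekj auit sqjai
Hunk 5: at line 3 remove [bwekj,auit] add [zncji] -> 5 lines: dlq zdub mzwz zncji sqjai
Hunk 6: at line 1 remove [zdub] add [fwooa,jnjqr,uwq] -> 7 lines: dlq fwooa jnjqr uwq mzwz zncji sqjai
Hunk 7: at line 1 remove [jnjqr,uwq,mzwz] add [tjsg] -> 5 lines: dlq fwooa tjsg zncji sqjai
Final line count: 5

Answer: 5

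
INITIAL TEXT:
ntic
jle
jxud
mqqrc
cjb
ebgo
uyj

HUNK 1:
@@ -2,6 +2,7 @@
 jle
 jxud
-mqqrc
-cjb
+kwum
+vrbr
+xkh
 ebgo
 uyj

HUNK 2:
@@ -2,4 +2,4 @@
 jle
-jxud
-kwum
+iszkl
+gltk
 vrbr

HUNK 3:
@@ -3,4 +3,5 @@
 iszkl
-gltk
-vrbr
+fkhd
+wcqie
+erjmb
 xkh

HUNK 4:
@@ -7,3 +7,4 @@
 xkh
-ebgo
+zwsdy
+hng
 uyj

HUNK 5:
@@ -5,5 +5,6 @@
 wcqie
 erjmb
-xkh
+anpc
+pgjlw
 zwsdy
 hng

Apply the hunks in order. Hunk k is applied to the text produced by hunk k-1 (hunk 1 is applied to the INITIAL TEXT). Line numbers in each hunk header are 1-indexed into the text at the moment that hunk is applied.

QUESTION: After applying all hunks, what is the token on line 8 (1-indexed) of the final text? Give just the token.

Hunk 1: at line 2 remove [mqqrc,cjb] add [kwum,vrbr,xkh] -> 8 lines: ntic jle jxud kwum vrbr xkh ebgo uyj
Hunk 2: at line 2 remove [jxud,kwum] add [iszkl,gltk] -> 8 lines: ntic jle iszkl gltk vrbr xkh ebgo uyj
Hunk 3: at line 3 remove [gltk,vrbr] add [fkhd,wcqie,erjmb] -> 9 lines: ntic jle iszkl fkhd wcqie erjmb xkh ebgo uyj
Hunk 4: at line 7 remove [ebgo] add [zwsdy,hng] -> 10 lines: ntic jle iszkl fkhd wcqie erjmb xkh zwsdy hng uyj
Hunk 5: at line 5 remove [xkh] add [anpc,pgjlw] -> 11 lines: ntic jle iszkl fkhd wcqie erjmb anpc pgjlw zwsdy hng uyj
Final line 8: pgjlw

Answer: pgjlw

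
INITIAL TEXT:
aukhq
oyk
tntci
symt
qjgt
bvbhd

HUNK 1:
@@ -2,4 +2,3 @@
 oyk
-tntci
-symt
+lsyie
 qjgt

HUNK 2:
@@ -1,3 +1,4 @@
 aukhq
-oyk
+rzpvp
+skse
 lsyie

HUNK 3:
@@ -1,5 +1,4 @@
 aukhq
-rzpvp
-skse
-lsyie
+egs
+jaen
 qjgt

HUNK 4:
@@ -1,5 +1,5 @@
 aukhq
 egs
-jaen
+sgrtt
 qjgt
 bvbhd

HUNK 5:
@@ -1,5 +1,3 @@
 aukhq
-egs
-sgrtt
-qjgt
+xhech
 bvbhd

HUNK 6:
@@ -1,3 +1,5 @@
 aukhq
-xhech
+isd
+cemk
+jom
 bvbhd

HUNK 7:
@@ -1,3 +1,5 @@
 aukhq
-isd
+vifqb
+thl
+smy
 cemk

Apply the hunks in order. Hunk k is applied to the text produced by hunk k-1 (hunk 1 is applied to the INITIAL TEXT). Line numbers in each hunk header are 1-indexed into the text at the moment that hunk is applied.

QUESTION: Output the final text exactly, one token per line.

Hunk 1: at line 2 remove [tntci,symt] add [lsyie] -> 5 lines: aukhq oyk lsyie qjgt bvbhd
Hunk 2: at line 1 remove [oyk] add [rzpvp,skse] -> 6 lines: aukhq rzpvp skse lsyie qjgt bvbhd
Hunk 3: at line 1 remove [rzpvp,skse,lsyie] add [egs,jaen] -> 5 lines: aukhq egs jaen qjgt bvbhd
Hunk 4: at line 1 remove [jaen] add [sgrtt] -> 5 lines: aukhq egs sgrtt qjgt bvbhd
Hunk 5: at line 1 remove [egs,sgrtt,qjgt] add [xhech] -> 3 lines: aukhq xhech bvbhd
Hunk 6: at line 1 remove [xhech] add [isd,cemk,jom] -> 5 lines: aukhq isd cemk jom bvbhd
Hunk 7: at line 1 remove [isd] add [vifqb,thl,smy] -> 7 lines: aukhq vifqb thl smy cemk jom bvbhd

Answer: aukhq
vifqb
thl
smy
cemk
jom
bvbhd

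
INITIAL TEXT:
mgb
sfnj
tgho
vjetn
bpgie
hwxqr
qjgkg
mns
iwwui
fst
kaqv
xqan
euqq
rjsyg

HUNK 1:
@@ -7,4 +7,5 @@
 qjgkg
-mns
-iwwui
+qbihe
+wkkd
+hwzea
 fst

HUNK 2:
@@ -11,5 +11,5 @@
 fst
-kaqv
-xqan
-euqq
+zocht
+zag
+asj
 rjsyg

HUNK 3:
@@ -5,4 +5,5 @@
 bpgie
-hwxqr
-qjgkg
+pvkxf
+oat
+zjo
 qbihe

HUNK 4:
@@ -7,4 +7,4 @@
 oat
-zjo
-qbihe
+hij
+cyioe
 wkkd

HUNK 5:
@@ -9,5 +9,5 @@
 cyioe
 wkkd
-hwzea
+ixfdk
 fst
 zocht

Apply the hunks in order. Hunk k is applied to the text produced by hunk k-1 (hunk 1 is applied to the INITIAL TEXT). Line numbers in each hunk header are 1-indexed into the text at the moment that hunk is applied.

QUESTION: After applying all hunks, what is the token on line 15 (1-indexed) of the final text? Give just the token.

Hunk 1: at line 7 remove [mns,iwwui] add [qbihe,wkkd,hwzea] -> 15 lines: mgb sfnj tgho vjetn bpgie hwxqr qjgkg qbihe wkkd hwzea fst kaqv xqan euqq rjsyg
Hunk 2: at line 11 remove [kaqv,xqan,euqq] add [zocht,zag,asj] -> 15 lines: mgb sfnj tgho vjetn bpgie hwxqr qjgkg qbihe wkkd hwzea fst zocht zag asj rjsyg
Hunk 3: at line 5 remove [hwxqr,qjgkg] add [pvkxf,oat,zjo] -> 16 lines: mgb sfnj tgho vjetn bpgie pvkxf oat zjo qbihe wkkd hwzea fst zocht zag asj rjsyg
Hunk 4: at line 7 remove [zjo,qbihe] add [hij,cyioe] -> 16 lines: mgb sfnj tgho vjetn bpgie pvkxf oat hij cyioe wkkd hwzea fst zocht zag asj rjsyg
Hunk 5: at line 9 remove [hwzea] add [ixfdk] -> 16 lines: mgb sfnj tgho vjetn bpgie pvkxf oat hij cyioe wkkd ixfdk fst zocht zag asj rjsyg
Final line 15: asj

Answer: asj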